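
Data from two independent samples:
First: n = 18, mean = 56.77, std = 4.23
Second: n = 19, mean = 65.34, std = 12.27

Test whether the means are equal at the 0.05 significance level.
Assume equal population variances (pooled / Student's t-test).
Student's two-sample t-test (equal variances):
H₀: μ₁ = μ₂
H₁: μ₁ ≠ μ₂
df = n₁ + n₂ - 2 = 35
Pooled variance s_p² = [(n₁-1)s₁² + (n₂-1)s₂²] / (n₁ + n₂ - 2) = [(17)(4.23²) + (18)(12.27²)] / 35 = 86.1180
SE = √(s_p²(1/n₁ + 1/n₂)) = √(86.1180 × (1/18 + 1/19)) = 3.0524
t = (x̄₁ - x̄₂) / SE = (56.77 - 65.34) / 3.0524 = -8.57 / 3.0524 = -2.808
p-value = 0.0081

Since p-value < α = 0.05, we reject H₀.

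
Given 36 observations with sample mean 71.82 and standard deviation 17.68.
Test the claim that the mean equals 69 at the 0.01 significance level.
One-sample t-test:
H₀: μ = 69
H₁: μ ≠ 69
df = n - 1 = 35
t = (x̄ - μ₀) / (s/√n) = (71.82 - 69) / (17.68/√36) = 0.957
p-value = 0.3451

Since p-value > α = 0.01, we fail to reject H₀.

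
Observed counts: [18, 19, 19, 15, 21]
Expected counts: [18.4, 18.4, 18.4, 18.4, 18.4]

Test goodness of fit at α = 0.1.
Chi-square goodness of fit test:
H₀: observed counts match expected distribution
H₁: observed counts differ from expected distribution
df = k - 1 = 4
χ² = Σ(O - E)²/E
   = (18 - 18.4)²/18.4 + (19 - 18.4)²/18.4 + (19 - 18.4)²/18.4 + (15 - 18.4)²/18.4 + (21 - 18.4)²/18.4
   = 0.009 + 0.020 + 0.020 + 0.628 + 0.367
   = 1.04
p-value = 0.9031

Since p-value > α = 0.1, we fail to reject H₀.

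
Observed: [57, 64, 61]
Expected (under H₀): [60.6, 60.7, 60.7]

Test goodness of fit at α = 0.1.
Chi-square goodness of fit test:
H₀: observed counts match expected distribution
H₁: observed counts differ from expected distribution
df = k - 1 = 2
χ² = Σ(O - E)²/E
   = (57 - 60.6)²/60.6 + (64 - 60.7)²/60.7 + (61 - 60.7)²/60.7
   = 0.214 + 0.179 + 0.001
   = 0.39
p-value = 0.8209

Since p-value > α = 0.1, we fail to reject H₀.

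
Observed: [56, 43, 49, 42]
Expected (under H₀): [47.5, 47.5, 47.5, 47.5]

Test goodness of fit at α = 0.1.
Chi-square goodness of fit test:
H₀: observed counts match expected distribution
H₁: observed counts differ from expected distribution
df = k - 1 = 3
χ² = Σ(O - E)²/E
   = (56 - 47.5)²/47.5 + (43 - 47.5)²/47.5 + (49 - 47.5)²/47.5 + (42 - 47.5)²/47.5
   = 1.521 + 0.426 + 0.047 + 0.637
   = 2.63
p-value = 0.4520

Since p-value > α = 0.1, we fail to reject H₀.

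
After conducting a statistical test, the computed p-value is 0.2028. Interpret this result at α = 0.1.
Since p = 0.2028 > α = 0.1, fail to reject H₀.
There is insufficient evidence to reject the null hypothesis; the result is not statistically significant at the 0.1 level.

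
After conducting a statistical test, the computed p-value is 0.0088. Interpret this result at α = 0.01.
Since p = 0.0088 < α = 0.01, reject H₀.
There is sufficient evidence to reject the null hypothesis; the result is statistically significant at the 0.01 level.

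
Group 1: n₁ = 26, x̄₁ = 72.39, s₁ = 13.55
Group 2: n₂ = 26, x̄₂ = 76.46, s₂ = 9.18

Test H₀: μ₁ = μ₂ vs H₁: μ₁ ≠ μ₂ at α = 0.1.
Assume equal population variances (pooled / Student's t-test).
Student's two-sample t-test (equal variances):
H₀: μ₁ = μ₂
H₁: μ₁ ≠ μ₂
df = n₁ + n₂ - 2 = 50
Pooled variance s_p² = [(n₁-1)s₁² + (n₂-1)s₂²] / (n₁ + n₂ - 2) = [(25)(13.55²) + (25)(9.18²)] / 50 = 133.9375
SE = √(s_p²(1/n₁ + 1/n₂)) = √(133.9375 × (1/26 + 1/26)) = 3.2098
t = (x̄₁ - x̄₂) / SE = (72.39 - 76.46) / 3.2098 = -4.07 / 3.2098 = -1.268
p-value = 0.2107

Since p-value > α = 0.1, we fail to reject H₀.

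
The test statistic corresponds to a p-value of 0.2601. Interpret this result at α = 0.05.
Since p = 0.2601 > α = 0.05, fail to reject H₀.
There is insufficient evidence to reject the null hypothesis; the result is not statistically significant at the 0.05 level.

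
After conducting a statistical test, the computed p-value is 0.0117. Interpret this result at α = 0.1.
Since p = 0.0117 < α = 0.1, reject H₀.
There is sufficient evidence to reject the null hypothesis; the result is statistically significant at the 0.1 level.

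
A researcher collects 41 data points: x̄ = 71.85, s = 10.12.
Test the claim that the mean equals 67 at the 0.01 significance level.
One-sample t-test:
H₀: μ = 67
H₁: μ ≠ 67
df = n - 1 = 40
t = (x̄ - μ₀) / (s/√n) = (71.85 - 67) / (10.12/√41) = 3.069
p-value = 0.0038

Since p-value < α = 0.01, we reject H₀.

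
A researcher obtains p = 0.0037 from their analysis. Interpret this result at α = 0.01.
Since p = 0.0037 < α = 0.01, reject H₀.
There is sufficient evidence to reject the null hypothesis; the result is statistically significant at the 0.01 level.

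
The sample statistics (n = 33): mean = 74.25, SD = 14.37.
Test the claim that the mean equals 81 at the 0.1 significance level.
One-sample t-test:
H₀: μ = 81
H₁: μ ≠ 81
df = n - 1 = 32
t = (x̄ - μ₀) / (s/√n) = (74.25 - 81) / (14.37/√33) = -2.698
p-value = 0.0110

Since p-value < α = 0.1, we reject H₀.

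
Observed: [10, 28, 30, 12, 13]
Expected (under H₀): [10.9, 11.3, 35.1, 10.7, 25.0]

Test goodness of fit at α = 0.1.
Chi-square goodness of fit test:
H₀: observed counts match expected distribution
H₁: observed counts differ from expected distribution
df = k - 1 = 4
χ² = Σ(O - E)²/E
   = (10 - 10.9)²/10.9 + (28 - 11.3)²/11.3 + (30 - 35.1)²/35.1 + (12 - 10.7)²/10.7 + (13 - 25.0)²/25.0
   = 0.074 + 24.681 + 0.741 + 0.158 + 5.760
   = 31.41
p-value < 0.0001

Since p-value < α = 0.1, we reject H₀.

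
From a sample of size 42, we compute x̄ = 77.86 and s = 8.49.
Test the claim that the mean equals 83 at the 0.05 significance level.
One-sample t-test:
H₀: μ = 83
H₁: μ ≠ 83
df = n - 1 = 41
t = (x̄ - μ₀) / (s/√n) = (77.86 - 83) / (8.49/√42) = -3.924
p-value = 0.0003

Since p-value < α = 0.05, we reject H₀.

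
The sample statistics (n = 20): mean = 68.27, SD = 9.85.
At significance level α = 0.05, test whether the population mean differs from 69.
One-sample t-test:
H₀: μ = 69
H₁: μ ≠ 69
df = n - 1 = 19
t = (x̄ - μ₀) / (s/√n) = (68.27 - 69) / (9.85/√20) = -0.331
p-value = 0.7439

Since p-value > α = 0.05, we fail to reject H₀.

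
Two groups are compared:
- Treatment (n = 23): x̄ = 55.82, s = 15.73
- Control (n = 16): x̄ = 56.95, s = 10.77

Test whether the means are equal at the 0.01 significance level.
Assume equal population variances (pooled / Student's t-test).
Student's two-sample t-test (equal variances):
H₀: μ₁ = μ₂
H₁: μ₁ ≠ μ₂
df = n₁ + n₂ - 2 = 37
Pooled variance s_p² = [(n₁-1)s₁² + (n₂-1)s₂²] / (n₁ + n₂ - 2) = [(22)(15.73²) + (15)(10.77²)] / 37 = 194.1464
SE = √(s_p²(1/n₁ + 1/n₂)) = √(194.1464 × (1/23 + 1/16)) = 4.5360
t = (x̄₁ - x̄₂) / SE = (55.82 - 56.95) / 4.5360 = -1.13 / 4.5360 = -0.249
p-value = 0.8046

Since p-value > α = 0.01, we fail to reject H₀.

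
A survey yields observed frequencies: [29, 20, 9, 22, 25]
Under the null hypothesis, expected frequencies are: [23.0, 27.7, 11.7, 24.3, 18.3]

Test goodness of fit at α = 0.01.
Chi-square goodness of fit test:
H₀: observed counts match expected distribution
H₁: observed counts differ from expected distribution
df = k - 1 = 4
χ² = Σ(O - E)²/E
   = (29 - 23.0)²/23.0 + (20 - 27.7)²/27.7 + (9 - 11.7)²/11.7 + (22 - 24.3)²/24.3 + (25 - 18.3)²/18.3
   = 1.565 + 2.140 + 0.623 + 0.218 + 2.453
   = 7.00
p-value = 0.1359

Since p-value > α = 0.01, we fail to reject H₀.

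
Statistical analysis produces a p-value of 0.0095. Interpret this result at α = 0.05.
Since p = 0.0095 < α = 0.05, reject H₀.
There is sufficient evidence to reject the null hypothesis; the result is statistically significant at the 0.05 level.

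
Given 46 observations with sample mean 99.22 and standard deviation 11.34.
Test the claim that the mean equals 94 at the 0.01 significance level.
One-sample t-test:
H₀: μ = 94
H₁: μ ≠ 94
df = n - 1 = 45
t = (x̄ - μ₀) / (s/√n) = (99.22 - 94) / (11.34/√46) = 3.122
p-value = 0.0031

Since p-value < α = 0.01, we reject H₀.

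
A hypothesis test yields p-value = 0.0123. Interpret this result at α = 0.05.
Since p = 0.0123 < α = 0.05, reject H₀.
There is sufficient evidence to reject the null hypothesis; the result is statistically significant at the 0.05 level.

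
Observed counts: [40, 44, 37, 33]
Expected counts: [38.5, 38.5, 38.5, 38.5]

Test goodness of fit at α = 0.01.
Chi-square goodness of fit test:
H₀: observed counts match expected distribution
H₁: observed counts differ from expected distribution
df = k - 1 = 3
χ² = Σ(O - E)²/E
   = (40 - 38.5)²/38.5 + (44 - 38.5)²/38.5 + (37 - 38.5)²/38.5 + (33 - 38.5)²/38.5
   = 0.058 + 0.786 + 0.058 + 0.786
   = 1.69
p-value = 0.6395

Since p-value > α = 0.01, we fail to reject H₀.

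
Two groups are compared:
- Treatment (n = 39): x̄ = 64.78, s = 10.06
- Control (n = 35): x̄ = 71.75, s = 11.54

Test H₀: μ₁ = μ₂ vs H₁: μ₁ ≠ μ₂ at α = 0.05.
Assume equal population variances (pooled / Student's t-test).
Student's two-sample t-test (equal variances):
H₀: μ₁ = μ₂
H₁: μ₁ ≠ μ₂
df = n₁ + n₂ - 2 = 72
Pooled variance s_p² = [(n₁-1)s₁² + (n₂-1)s₂²] / (n₁ + n₂ - 2) = [(38)(10.06²) + (34)(11.54²)] / 72 = 116.2996
SE = √(s_p²(1/n₁ + 1/n₂)) = √(116.2996 × (1/39 + 1/35)) = 2.5110
t = (x̄₁ - x̄₂) / SE = (64.78 - 71.75) / 2.5110 = -6.97 / 2.5110 = -2.776
p-value = 0.0070

Since p-value < α = 0.05, we reject H₀.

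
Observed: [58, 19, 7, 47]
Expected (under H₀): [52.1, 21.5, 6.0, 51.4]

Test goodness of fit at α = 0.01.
Chi-square goodness of fit test:
H₀: observed counts match expected distribution
H₁: observed counts differ from expected distribution
df = k - 1 = 3
χ² = Σ(O - E)²/E
   = (58 - 52.1)²/52.1 + (19 - 21.5)²/21.5 + (7 - 6.0)²/6.0 + (47 - 51.4)²/51.4
   = 0.668 + 0.291 + 0.167 + 0.377
   = 1.50
p-value = 0.6818

Since p-value > α = 0.01, we fail to reject H₀.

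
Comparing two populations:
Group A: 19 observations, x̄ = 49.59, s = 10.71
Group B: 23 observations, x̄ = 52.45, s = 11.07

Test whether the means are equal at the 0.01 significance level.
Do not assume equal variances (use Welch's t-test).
Welch's two-sample t-test:
H₀: μ₁ = μ₂
H₁: μ₁ ≠ μ₂
s₁²/n₁ = 10.71²/19 = 6.0371,  s₂²/n₂ = 11.07²/23 = 5.3280
SE = √(s₁²/n₁ + s₂²/n₂) = √(6.0371 + 5.3280) = 3.3712
df (Welch-Satterthwaite) = (s₁²/n₁ + s₂²/n₂)² / [(s₁²/n₁)²/(n₁-1) + (s₂²/n₂)²/(n₂-1)] ≈ 38.96
t = (x̄₁ - x̄₂) / SE = (49.59 - 52.45) / 3.3712 = -2.86 / 3.3712 = -0.848
p-value = 0.4014

Since p-value > α = 0.01, we fail to reject H₀.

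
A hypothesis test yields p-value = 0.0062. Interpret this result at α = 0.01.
Since p = 0.0062 < α = 0.01, reject H₀.
There is sufficient evidence to reject the null hypothesis; the result is statistically significant at the 0.01 level.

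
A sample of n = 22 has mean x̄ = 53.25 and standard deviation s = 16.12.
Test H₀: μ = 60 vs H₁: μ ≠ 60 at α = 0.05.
One-sample t-test:
H₀: μ = 60
H₁: μ ≠ 60
df = n - 1 = 21
t = (x̄ - μ₀) / (s/√n) = (53.25 - 60) / (16.12/√22) = -1.964
p-value = 0.0629

Since p-value > α = 0.05, we fail to reject H₀.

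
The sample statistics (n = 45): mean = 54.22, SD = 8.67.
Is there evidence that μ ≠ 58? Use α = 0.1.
One-sample t-test:
H₀: μ = 58
H₁: μ ≠ 58
df = n - 1 = 44
t = (x̄ - μ₀) / (s/√n) = (54.22 - 58) / (8.67/√45) = -2.925
p-value = 0.0054

Since p-value < α = 0.1, we reject H₀.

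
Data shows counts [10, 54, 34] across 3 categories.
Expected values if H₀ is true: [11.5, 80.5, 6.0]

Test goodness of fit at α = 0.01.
Chi-square goodness of fit test:
H₀: observed counts match expected distribution
H₁: observed counts differ from expected distribution
df = k - 1 = 2
χ² = Σ(O - E)²/E
   = (10 - 11.5)²/11.5 + (54 - 80.5)²/80.5 + (34 - 6.0)²/6.0
   = 0.196 + 8.724 + 130.667
   = 139.59
p-value < 0.0001

Since p-value < α = 0.01, we reject H₀.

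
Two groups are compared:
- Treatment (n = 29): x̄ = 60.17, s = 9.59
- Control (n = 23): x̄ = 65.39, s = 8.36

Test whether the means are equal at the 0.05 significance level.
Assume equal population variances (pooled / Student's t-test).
Student's two-sample t-test (equal variances):
H₀: μ₁ = μ₂
H₁: μ₁ ≠ μ₂
df = n₁ + n₂ - 2 = 50
Pooled variance s_p² = [(n₁-1)s₁² + (n₂-1)s₂²] / (n₁ + n₂ - 2) = [(28)(9.59²) + (22)(8.36²)] / 50 = 82.2536
SE = √(s_p²(1/n₁ + 1/n₂)) = √(82.2536 × (1/29 + 1/23)) = 2.5323
t = (x̄₁ - x̄₂) / SE = (60.17 - 65.39) / 2.5323 = -5.22 / 2.5323 = -2.061
p-value = 0.0445

Since p-value < α = 0.05, we reject H₀.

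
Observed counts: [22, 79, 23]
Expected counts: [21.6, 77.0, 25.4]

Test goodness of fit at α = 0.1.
Chi-square goodness of fit test:
H₀: observed counts match expected distribution
H₁: observed counts differ from expected distribution
df = k - 1 = 2
χ² = Σ(O - E)²/E
   = (22 - 21.6)²/21.6 + (79 - 77.0)²/77.0 + (23 - 25.4)²/25.4
   = 0.007 + 0.052 + 0.227
   = 0.29
p-value = 0.8667

Since p-value > α = 0.1, we fail to reject H₀.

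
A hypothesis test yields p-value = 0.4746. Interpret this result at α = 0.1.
Since p = 0.4746 > α = 0.1, fail to reject H₀.
There is insufficient evidence to reject the null hypothesis; the result is not statistically significant at the 0.1 level.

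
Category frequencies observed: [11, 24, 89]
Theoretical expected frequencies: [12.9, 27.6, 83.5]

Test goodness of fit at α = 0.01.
Chi-square goodness of fit test:
H₀: observed counts match expected distribution
H₁: observed counts differ from expected distribution
df = k - 1 = 2
χ² = Σ(O - E)²/E
   = (11 - 12.9)²/12.9 + (24 - 27.6)²/27.6 + (89 - 83.5)²/83.5
   = 0.280 + 0.470 + 0.362
   = 1.11
p-value = 0.5736

Since p-value > α = 0.01, we fail to reject H₀.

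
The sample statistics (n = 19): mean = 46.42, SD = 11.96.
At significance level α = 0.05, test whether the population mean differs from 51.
One-sample t-test:
H₀: μ = 51
H₁: μ ≠ 51
df = n - 1 = 18
t = (x̄ - μ₀) / (s/√n) = (46.42 - 51) / (11.96/√19) = -1.669
p-value = 0.1124

Since p-value > α = 0.05, we fail to reject H₀.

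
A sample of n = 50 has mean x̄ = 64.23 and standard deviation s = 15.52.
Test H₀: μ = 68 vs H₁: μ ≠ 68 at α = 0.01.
One-sample t-test:
H₀: μ = 68
H₁: μ ≠ 68
df = n - 1 = 49
t = (x̄ - μ₀) / (s/√n) = (64.23 - 68) / (15.52/√50) = -1.718
p-value = 0.0922

Since p-value > α = 0.01, we fail to reject H₀.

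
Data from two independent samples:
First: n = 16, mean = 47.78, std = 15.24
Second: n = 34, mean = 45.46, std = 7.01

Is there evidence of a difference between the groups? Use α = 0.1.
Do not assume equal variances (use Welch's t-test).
Welch's two-sample t-test:
H₀: μ₁ = μ₂
H₁: μ₁ ≠ μ₂
s₁²/n₁ = 15.24²/16 = 14.5161,  s₂²/n₂ = 7.01²/34 = 1.4453
SE = √(s₁²/n₁ + s₂²/n₂) = √(14.5161 + 1.4453) = 3.9952
df (Welch-Satterthwaite) = (s₁²/n₁ + s₂²/n₂)² / [(s₁²/n₁)²/(n₁-1) + (s₂²/n₂)²/(n₂-1)] ≈ 18.05
t = (x̄₁ - x̄₂) / SE = (47.78 - 45.46) / 3.9952 = 2.32 / 3.9952 = 0.581
p-value = 0.5686

Since p-value > α = 0.1, we fail to reject H₀.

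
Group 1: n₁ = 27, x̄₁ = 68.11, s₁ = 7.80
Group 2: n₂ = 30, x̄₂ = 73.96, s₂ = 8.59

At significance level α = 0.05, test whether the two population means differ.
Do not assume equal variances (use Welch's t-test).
Welch's two-sample t-test:
H₀: μ₁ = μ₂
H₁: μ₁ ≠ μ₂
s₁²/n₁ = 7.80²/27 = 2.2533,  s₂²/n₂ = 8.59²/30 = 2.4596
SE = √(s₁²/n₁ + s₂²/n₂) = √(2.2533 + 2.4596) = 2.1709
df (Welch-Satterthwaite) = (s₁²/n₁ + s₂²/n₂)² / [(s₁²/n₁)²/(n₁-1) + (s₂²/n₂)²/(n₂-1)] ≈ 54.99
t = (x̄₁ - x̄₂) / SE = (68.11 - 73.96) / 2.1709 = -5.85 / 2.1709 = -2.695
p-value = 0.0093

Since p-value < α = 0.05, we reject H₀.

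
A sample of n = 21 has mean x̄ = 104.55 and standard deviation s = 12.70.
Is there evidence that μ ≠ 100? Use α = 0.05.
One-sample t-test:
H₀: μ = 100
H₁: μ ≠ 100
df = n - 1 = 20
t = (x̄ - μ₀) / (s/√n) = (104.55 - 100) / (12.70/√21) = 1.642
p-value = 0.1163

Since p-value > α = 0.05, we fail to reject H₀.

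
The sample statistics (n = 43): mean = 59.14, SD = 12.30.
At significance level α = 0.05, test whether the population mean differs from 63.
One-sample t-test:
H₀: μ = 63
H₁: μ ≠ 63
df = n - 1 = 42
t = (x̄ - μ₀) / (s/√n) = (59.14 - 63) / (12.30/√43) = -2.058
p-value = 0.0458

Since p-value < α = 0.05, we reject H₀.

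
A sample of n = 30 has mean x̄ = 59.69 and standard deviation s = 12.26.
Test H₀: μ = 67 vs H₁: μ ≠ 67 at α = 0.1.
One-sample t-test:
H₀: μ = 67
H₁: μ ≠ 67
df = n - 1 = 29
t = (x̄ - μ₀) / (s/√n) = (59.69 - 67) / (12.26/√30) = -3.266
p-value = 0.0028

Since p-value < α = 0.1, we reject H₀.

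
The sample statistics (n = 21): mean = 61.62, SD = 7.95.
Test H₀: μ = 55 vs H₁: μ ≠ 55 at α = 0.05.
One-sample t-test:
H₀: μ = 55
H₁: μ ≠ 55
df = n - 1 = 20
t = (x̄ - μ₀) / (s/√n) = (61.62 - 55) / (7.95/√21) = 3.816
p-value = 0.0011

Since p-value < α = 0.05, we reject H₀.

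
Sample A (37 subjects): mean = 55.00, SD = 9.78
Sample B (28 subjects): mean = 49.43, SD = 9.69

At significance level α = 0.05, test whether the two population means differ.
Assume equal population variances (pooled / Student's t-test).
Student's two-sample t-test (equal variances):
H₀: μ₁ = μ₂
H₁: μ₁ ≠ μ₂
df = n₁ + n₂ - 2 = 63
Pooled variance s_p² = [(n₁-1)s₁² + (n₂-1)s₂²] / (n₁ + n₂ - 2) = [(36)(9.78²) + (27)(9.69²)] / 63 = 94.8974
SE = √(s_p²(1/n₁ + 1/n₂)) = √(94.8974 × (1/37 + 1/28)) = 2.4401
t = (x̄₁ - x̄₂) / SE = (55.00 - 49.43) / 2.4401 = 5.57 / 2.4401 = 2.283
p-value = 0.0258

Since p-value < α = 0.05, we reject H₀.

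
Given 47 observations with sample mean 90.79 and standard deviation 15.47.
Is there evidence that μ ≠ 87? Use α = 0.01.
One-sample t-test:
H₀: μ = 87
H₁: μ ≠ 87
df = n - 1 = 46
t = (x̄ - μ₀) / (s/√n) = (90.79 - 87) / (15.47/√47) = 1.680
p-value = 0.0998

Since p-value > α = 0.01, we fail to reject H₀.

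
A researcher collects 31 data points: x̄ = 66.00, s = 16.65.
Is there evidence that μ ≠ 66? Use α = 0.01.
One-sample t-test:
H₀: μ = 66
H₁: μ ≠ 66
df = n - 1 = 30
t = (x̄ - μ₀) / (s/√n) = (66.00 - 66) / (16.65/√31) = 0.000
p-value = 1.0000

Since p-value > α = 0.01, we fail to reject H₀.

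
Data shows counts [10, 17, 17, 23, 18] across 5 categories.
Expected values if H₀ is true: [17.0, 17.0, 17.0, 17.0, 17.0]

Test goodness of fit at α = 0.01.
Chi-square goodness of fit test:
H₀: observed counts match expected distribution
H₁: observed counts differ from expected distribution
df = k - 1 = 4
χ² = Σ(O - E)²/E
   = (10 - 17.0)²/17.0 + (17 - 17.0)²/17.0 + (17 - 17.0)²/17.0 + (23 - 17.0)²/17.0 + (18 - 17.0)²/17.0
   = 2.882 + 0.000 + 0.000 + 2.118 + 0.059
   = 5.06
p-value = 0.2813

Since p-value > α = 0.01, we fail to reject H₀.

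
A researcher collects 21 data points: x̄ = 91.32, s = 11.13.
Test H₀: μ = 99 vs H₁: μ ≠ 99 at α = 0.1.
One-sample t-test:
H₀: μ = 99
H₁: μ ≠ 99
df = n - 1 = 20
t = (x̄ - μ₀) / (s/√n) = (91.32 - 99) / (11.13/√21) = -3.162
p-value = 0.0049

Since p-value < α = 0.1, we reject H₀.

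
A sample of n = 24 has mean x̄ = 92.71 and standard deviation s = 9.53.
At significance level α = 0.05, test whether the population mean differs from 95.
One-sample t-test:
H₀: μ = 95
H₁: μ ≠ 95
df = n - 1 = 23
t = (x̄ - μ₀) / (s/√n) = (92.71 - 95) / (9.53/√24) = -1.177
p-value = 0.2512

Since p-value > α = 0.05, we fail to reject H₀.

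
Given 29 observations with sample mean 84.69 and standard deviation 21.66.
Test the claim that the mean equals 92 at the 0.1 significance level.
One-sample t-test:
H₀: μ = 92
H₁: μ ≠ 92
df = n - 1 = 28
t = (x̄ - μ₀) / (s/√n) = (84.69 - 92) / (21.66/√29) = -1.817
p-value = 0.0799

Since p-value < α = 0.1, we reject H₀.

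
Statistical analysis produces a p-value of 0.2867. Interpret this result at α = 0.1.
Since p = 0.2867 > α = 0.1, fail to reject H₀.
There is insufficient evidence to reject the null hypothesis; the result is not statistically significant at the 0.1 level.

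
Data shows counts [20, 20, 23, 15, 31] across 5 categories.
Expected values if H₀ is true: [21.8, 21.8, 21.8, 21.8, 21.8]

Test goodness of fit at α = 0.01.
Chi-square goodness of fit test:
H₀: observed counts match expected distribution
H₁: observed counts differ from expected distribution
df = k - 1 = 4
χ² = Σ(O - E)²/E
   = (20 - 21.8)²/21.8 + (20 - 21.8)²/21.8 + (23 - 21.8)²/21.8 + (15 - 21.8)²/21.8 + (31 - 21.8)²/21.8
   = 0.149 + 0.149 + 0.066 + 2.121 + 3.883
   = 6.37
p-value = 0.1734

Since p-value > α = 0.01, we fail to reject H₀.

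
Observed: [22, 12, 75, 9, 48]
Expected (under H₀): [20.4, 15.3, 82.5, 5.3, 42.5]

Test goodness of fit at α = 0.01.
Chi-square goodness of fit test:
H₀: observed counts match expected distribution
H₁: observed counts differ from expected distribution
df = k - 1 = 4
χ² = Σ(O - E)²/E
   = (22 - 20.4)²/20.4 + (12 - 15.3)²/15.3 + (75 - 82.5)²/82.5 + (9 - 5.3)²/5.3 + (48 - 42.5)²/42.5
   = 0.125 + 0.712 + 0.682 + 2.583 + 0.712
   = 4.81
p-value = 0.3069

Since p-value > α = 0.01, we fail to reject H₀.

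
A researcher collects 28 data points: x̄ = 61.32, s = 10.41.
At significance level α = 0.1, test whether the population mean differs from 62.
One-sample t-test:
H₀: μ = 62
H₁: μ ≠ 62
df = n - 1 = 27
t = (x̄ - μ₀) / (s/√n) = (61.32 - 62) / (10.41/√28) = -0.346
p-value = 0.7323

Since p-value > α = 0.1, we fail to reject H₀.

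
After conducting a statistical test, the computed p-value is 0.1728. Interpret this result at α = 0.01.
Since p = 0.1728 > α = 0.01, fail to reject H₀.
There is insufficient evidence to reject the null hypothesis; the result is not statistically significant at the 0.01 level.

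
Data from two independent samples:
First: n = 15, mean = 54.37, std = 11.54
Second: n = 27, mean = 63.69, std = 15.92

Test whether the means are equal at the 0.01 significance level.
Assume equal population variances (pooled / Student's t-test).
Student's two-sample t-test (equal variances):
H₀: μ₁ = μ₂
H₁: μ₁ ≠ μ₂
df = n₁ + n₂ - 2 = 40
Pooled variance s_p² = [(n₁-1)s₁² + (n₂-1)s₂²] / (n₁ + n₂ - 2) = [(14)(11.54²) + (26)(15.92²)] / 40 = 211.3502
SE = √(s_p²(1/n₁ + 1/n₂)) = √(211.3502 × (1/15 + 1/27)) = 4.6816
t = (x̄₁ - x̄₂) / SE = (54.37 - 63.69) / 4.6816 = -9.32 / 4.6816 = -1.991
p-value = 0.0534

Since p-value > α = 0.01, we fail to reject H₀.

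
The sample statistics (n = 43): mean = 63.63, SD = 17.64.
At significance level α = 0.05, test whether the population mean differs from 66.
One-sample t-test:
H₀: μ = 66
H₁: μ ≠ 66
df = n - 1 = 42
t = (x̄ - μ₀) / (s/√n) = (63.63 - 66) / (17.64/√43) = -0.881
p-value = 0.3833

Since p-value > α = 0.05, we fail to reject H₀.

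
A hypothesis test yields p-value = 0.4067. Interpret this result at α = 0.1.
Since p = 0.4067 > α = 0.1, fail to reject H₀.
There is insufficient evidence to reject the null hypothesis; the result is not statistically significant at the 0.1 level.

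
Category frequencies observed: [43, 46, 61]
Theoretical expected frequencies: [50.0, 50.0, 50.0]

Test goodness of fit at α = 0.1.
Chi-square goodness of fit test:
H₀: observed counts match expected distribution
H₁: observed counts differ from expected distribution
df = k - 1 = 2
χ² = Σ(O - E)²/E
   = (43 - 50.0)²/50.0 + (46 - 50.0)²/50.0 + (61 - 50.0)²/50.0
   = 0.980 + 0.320 + 2.420
   = 3.72
p-value = 0.1557

Since p-value > α = 0.1, we fail to reject H₀.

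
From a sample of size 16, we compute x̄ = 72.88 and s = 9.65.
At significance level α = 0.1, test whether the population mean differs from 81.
One-sample t-test:
H₀: μ = 81
H₁: μ ≠ 81
df = n - 1 = 15
t = (x̄ - μ₀) / (s/√n) = (72.88 - 81) / (9.65/√16) = -3.366
p-value = 0.0042

Since p-value < α = 0.1, we reject H₀.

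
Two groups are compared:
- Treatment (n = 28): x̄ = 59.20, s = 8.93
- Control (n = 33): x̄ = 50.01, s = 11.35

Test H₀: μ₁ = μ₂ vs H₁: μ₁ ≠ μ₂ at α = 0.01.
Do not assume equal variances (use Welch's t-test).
Welch's two-sample t-test:
H₀: μ₁ = μ₂
H₁: μ₁ ≠ μ₂
s₁²/n₁ = 8.93²/28 = 2.8480,  s₂²/n₂ = 11.35²/33 = 3.9037
SE = √(s₁²/n₁ + s₂²/n₂) = √(2.8480 + 3.9037) = 2.5984
df (Welch-Satterthwaite) = (s₁²/n₁ + s₂²/n₂)² / [(s₁²/n₁)²/(n₁-1) + (s₂²/n₂)²/(n₂-1)] ≈ 58.70
t = (x̄₁ - x̄₂) / SE = (59.20 - 50.01) / 2.5984 = 9.19 / 2.5984 = 3.537
p-value = 0.0008

Since p-value < α = 0.01, we reject H₀.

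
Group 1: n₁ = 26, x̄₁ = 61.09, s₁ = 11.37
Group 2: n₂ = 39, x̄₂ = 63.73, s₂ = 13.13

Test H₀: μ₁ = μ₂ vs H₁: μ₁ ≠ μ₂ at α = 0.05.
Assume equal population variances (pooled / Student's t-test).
Student's two-sample t-test (equal variances):
H₀: μ₁ = μ₂
H₁: μ₁ ≠ μ₂
df = n₁ + n₂ - 2 = 63
Pooled variance s_p² = [(n₁-1)s₁² + (n₂-1)s₂²] / (n₁ + n₂ - 2) = [(25)(11.37²) + (38)(13.13²)] / 63 = 155.2858
SE = √(s_p²(1/n₁ + 1/n₂)) = √(155.2858 × (1/26 + 1/39)) = 3.1550
t = (x̄₁ - x̄₂) / SE = (61.09 - 63.73) / 3.1550 = -2.64 / 3.1550 = -0.837
p-value = 0.4059

Since p-value > α = 0.05, we fail to reject H₀.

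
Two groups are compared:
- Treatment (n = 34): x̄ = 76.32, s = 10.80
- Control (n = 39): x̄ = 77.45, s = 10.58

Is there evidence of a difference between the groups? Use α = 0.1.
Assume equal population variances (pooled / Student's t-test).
Student's two-sample t-test (equal variances):
H₀: μ₁ = μ₂
H₁: μ₁ ≠ μ₂
df = n₁ + n₂ - 2 = 71
Pooled variance s_p² = [(n₁-1)s₁² + (n₂-1)s₂²] / (n₁ + n₂ - 2) = [(33)(10.80²) + (38)(10.58²)] / 71 = 114.1226
SE = √(s_p²(1/n₁ + 1/n₂)) = √(114.1226 × (1/34 + 1/39)) = 2.5065
t = (x̄₁ - x̄₂) / SE = (76.32 - 77.45) / 2.5065 = -1.13 / 2.5065 = -0.451
p-value = 0.6535

Since p-value > α = 0.1, we fail to reject H₀.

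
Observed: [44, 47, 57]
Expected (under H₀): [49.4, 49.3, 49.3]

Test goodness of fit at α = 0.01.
Chi-square goodness of fit test:
H₀: observed counts match expected distribution
H₁: observed counts differ from expected distribution
df = k - 1 = 2
χ² = Σ(O - E)²/E
   = (44 - 49.4)²/49.4 + (47 - 49.3)²/49.3 + (57 - 49.3)²/49.3
   = 0.590 + 0.107 + 1.203
   = 1.90
p-value = 0.3867

Since p-value > α = 0.01, we fail to reject H₀.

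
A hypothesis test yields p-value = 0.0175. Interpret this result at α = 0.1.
Since p = 0.0175 < α = 0.1, reject H₀.
There is sufficient evidence to reject the null hypothesis; the result is statistically significant at the 0.1 level.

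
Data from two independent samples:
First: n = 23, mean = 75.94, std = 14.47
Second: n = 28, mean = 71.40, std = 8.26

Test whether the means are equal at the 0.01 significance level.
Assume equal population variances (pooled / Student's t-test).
Student's two-sample t-test (equal variances):
H₀: μ₁ = μ₂
H₁: μ₁ ≠ μ₂
df = n₁ + n₂ - 2 = 49
Pooled variance s_p² = [(n₁-1)s₁² + (n₂-1)s₂²] / (n₁ + n₂ - 2) = [(22)(14.47²) + (27)(8.26²)] / 49 = 131.6026
SE = √(s_p²(1/n₁ + 1/n₂)) = √(131.6026 × (1/23 + 1/28)) = 3.2283
t = (x̄₁ - x̄₂) / SE = (75.94 - 71.40) / 3.2283 = 4.54 / 3.2283 = 1.406
p-value = 0.1659

Since p-value > α = 0.01, we fail to reject H₀.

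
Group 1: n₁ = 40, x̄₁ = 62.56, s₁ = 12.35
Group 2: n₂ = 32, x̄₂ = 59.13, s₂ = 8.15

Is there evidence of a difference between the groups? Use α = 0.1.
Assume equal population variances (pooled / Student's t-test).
Student's two-sample t-test (equal variances):
H₀: μ₁ = μ₂
H₁: μ₁ ≠ μ₂
df = n₁ + n₂ - 2 = 70
Pooled variance s_p² = [(n₁-1)s₁² + (n₂-1)s₂²] / (n₁ + n₂ - 2) = [(39)(12.35²) + (31)(8.15²)] / 70 = 114.3925
SE = √(s_p²(1/n₁ + 1/n₂)) = √(114.3925 × (1/40 + 1/32)) = 2.5366
t = (x̄₁ - x̄₂) / SE = (62.56 - 59.13) / 2.5366 = 3.43 / 2.5366 = 1.352
p-value = 0.1807

Since p-value > α = 0.1, we fail to reject H₀.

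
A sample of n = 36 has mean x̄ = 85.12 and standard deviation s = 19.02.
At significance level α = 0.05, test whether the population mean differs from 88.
One-sample t-test:
H₀: μ = 88
H₁: μ ≠ 88
df = n - 1 = 35
t = (x̄ - μ₀) / (s/√n) = (85.12 - 88) / (19.02/√36) = -0.909
p-value = 0.3698

Since p-value > α = 0.05, we fail to reject H₀.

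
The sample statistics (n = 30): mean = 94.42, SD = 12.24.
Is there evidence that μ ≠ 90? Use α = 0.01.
One-sample t-test:
H₀: μ = 90
H₁: μ ≠ 90
df = n - 1 = 29
t = (x̄ - μ₀) / (s/√n) = (94.42 - 90) / (12.24/√30) = 1.978
p-value = 0.0575

Since p-value > α = 0.01, we fail to reject H₀.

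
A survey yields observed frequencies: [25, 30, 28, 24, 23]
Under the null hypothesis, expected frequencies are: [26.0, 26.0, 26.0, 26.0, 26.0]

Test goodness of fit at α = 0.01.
Chi-square goodness of fit test:
H₀: observed counts match expected distribution
H₁: observed counts differ from expected distribution
df = k - 1 = 4
χ² = Σ(O - E)²/E
   = (25 - 26.0)²/26.0 + (30 - 26.0)²/26.0 + (28 - 26.0)²/26.0 + (24 - 26.0)²/26.0 + (23 - 26.0)²/26.0
   = 0.038 + 0.615 + 0.154 + 0.154 + 0.346
   = 1.31
p-value = 0.8601

Since p-value > α = 0.01, we fail to reject H₀.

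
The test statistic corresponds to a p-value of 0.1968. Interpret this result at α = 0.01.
Since p = 0.1968 > α = 0.01, fail to reject H₀.
There is insufficient evidence to reject the null hypothesis; the result is not statistically significant at the 0.01 level.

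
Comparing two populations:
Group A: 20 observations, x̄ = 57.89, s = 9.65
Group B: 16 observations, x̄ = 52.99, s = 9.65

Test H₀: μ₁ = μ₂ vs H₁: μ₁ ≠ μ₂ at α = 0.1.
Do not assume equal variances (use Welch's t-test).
Welch's two-sample t-test:
H₀: μ₁ = μ₂
H₁: μ₁ ≠ μ₂
s₁²/n₁ = 9.65²/20 = 4.6561,  s₂²/n₂ = 9.65²/16 = 5.8202
SE = √(s₁²/n₁ + s₂²/n₂) = √(4.6561 + 5.8202) = 3.2367
df (Welch-Satterthwaite) = (s₁²/n₁ + s₂²/n₂)² / [(s₁²/n₁)²/(n₁-1) + (s₂²/n₂)²/(n₂-1)] ≈ 32.29
t = (x̄₁ - x̄₂) / SE = (57.89 - 52.99) / 3.2367 = 4.90 / 3.2367 = 1.514
p-value = 0.1398

Since p-value > α = 0.1, we fail to reject H₀.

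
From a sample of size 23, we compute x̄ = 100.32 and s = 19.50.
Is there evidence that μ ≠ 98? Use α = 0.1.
One-sample t-test:
H₀: μ = 98
H₁: μ ≠ 98
df = n - 1 = 22
t = (x̄ - μ₀) / (s/√n) = (100.32 - 98) / (19.50/√23) = 0.571
p-value = 0.5741

Since p-value > α = 0.1, we fail to reject H₀.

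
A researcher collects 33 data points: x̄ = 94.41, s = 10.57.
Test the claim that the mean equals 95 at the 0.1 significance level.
One-sample t-test:
H₀: μ = 95
H₁: μ ≠ 95
df = n - 1 = 32
t = (x̄ - μ₀) / (s/√n) = (94.41 - 95) / (10.57/√33) = -0.321
p-value = 0.7506

Since p-value > α = 0.1, we fail to reject H₀.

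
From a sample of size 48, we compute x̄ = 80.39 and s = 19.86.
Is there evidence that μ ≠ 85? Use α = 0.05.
One-sample t-test:
H₀: μ = 85
H₁: μ ≠ 85
df = n - 1 = 47
t = (x̄ - μ₀) / (s/√n) = (80.39 - 85) / (19.86/√48) = -1.608
p-value = 0.1145

Since p-value > α = 0.05, we fail to reject H₀.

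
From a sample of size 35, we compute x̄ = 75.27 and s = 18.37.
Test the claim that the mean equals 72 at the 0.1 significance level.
One-sample t-test:
H₀: μ = 72
H₁: μ ≠ 72
df = n - 1 = 34
t = (x̄ - μ₀) / (s/√n) = (75.27 - 72) / (18.37/√35) = 1.053
p-value = 0.2997

Since p-value > α = 0.1, we fail to reject H₀.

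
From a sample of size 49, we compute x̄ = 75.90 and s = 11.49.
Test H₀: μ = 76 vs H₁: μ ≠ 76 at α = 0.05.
One-sample t-test:
H₀: μ = 76
H₁: μ ≠ 76
df = n - 1 = 48
t = (x̄ - μ₀) / (s/√n) = (75.90 - 76) / (11.49/√49) = -0.061
p-value = 0.9517

Since p-value > α = 0.05, we fail to reject H₀.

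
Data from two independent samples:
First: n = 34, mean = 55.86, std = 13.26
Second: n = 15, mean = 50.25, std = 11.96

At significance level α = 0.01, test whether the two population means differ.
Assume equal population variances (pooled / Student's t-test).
Student's two-sample t-test (equal variances):
H₀: μ₁ = μ₂
H₁: μ₁ ≠ μ₂
df = n₁ + n₂ - 2 = 47
Pooled variance s_p² = [(n₁-1)s₁² + (n₂-1)s₂²] / (n₁ + n₂ - 2) = [(33)(13.26²) + (14)(11.96²)] / 47 = 166.0616
SE = √(s_p²(1/n₁ + 1/n₂)) = √(166.0616 × (1/34 + 1/15)) = 3.9944
t = (x̄₁ - x̄₂) / SE = (55.86 - 50.25) / 3.9944 = 5.61 / 3.9944 = 1.404
p-value = 0.1668

Since p-value > α = 0.01, we fail to reject H₀.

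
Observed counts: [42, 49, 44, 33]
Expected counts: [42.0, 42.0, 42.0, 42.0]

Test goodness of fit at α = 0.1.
Chi-square goodness of fit test:
H₀: observed counts match expected distribution
H₁: observed counts differ from expected distribution
df = k - 1 = 3
χ² = Σ(O - E)²/E
   = (42 - 42.0)²/42.0 + (49 - 42.0)²/42.0 + (44 - 42.0)²/42.0 + (33 - 42.0)²/42.0
   = 0.000 + 1.167 + 0.095 + 1.929
   = 3.19
p-value = 0.3632

Since p-value > α = 0.1, we fail to reject H₀.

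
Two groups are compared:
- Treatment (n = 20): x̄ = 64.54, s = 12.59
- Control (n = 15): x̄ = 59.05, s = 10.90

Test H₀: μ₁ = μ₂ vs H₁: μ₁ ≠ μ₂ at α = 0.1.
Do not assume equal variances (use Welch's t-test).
Welch's two-sample t-test:
H₀: μ₁ = μ₂
H₁: μ₁ ≠ μ₂
s₁²/n₁ = 12.59²/20 = 7.9254,  s₂²/n₂ = 10.90²/15 = 7.9207
SE = √(s₁²/n₁ + s₂²/n₂) = √(7.9254 + 7.9207) = 3.9807
df (Welch-Satterthwaite) = (s₁²/n₁ + s₂²/n₂)² / [(s₁²/n₁)²/(n₁-1) + (s₂²/n₂)²/(n₂-1)] ≈ 32.25
t = (x̄₁ - x̄₂) / SE = (64.54 - 59.05) / 3.9807 = 5.49 / 3.9807 = 1.379
p-value = 0.1773

Since p-value > α = 0.1, we fail to reject H₀.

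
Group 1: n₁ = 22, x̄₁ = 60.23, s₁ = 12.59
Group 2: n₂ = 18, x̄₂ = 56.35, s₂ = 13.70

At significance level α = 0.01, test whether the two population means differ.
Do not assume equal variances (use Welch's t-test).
Welch's two-sample t-test:
H₀: μ₁ = μ₂
H₁: μ₁ ≠ μ₂
s₁²/n₁ = 12.59²/22 = 7.2049,  s₂²/n₂ = 13.70²/18 = 10.4272
SE = √(s₁²/n₁ + s₂²/n₂) = √(7.2049 + 10.4272) = 4.1991
df (Welch-Satterthwaite) = (s₁²/n₁ + s₂²/n₂)² / [(s₁²/n₁)²/(n₁-1) + (s₂²/n₂)²/(n₂-1)] ≈ 35.06
t = (x̄₁ - x̄₂) / SE = (60.23 - 56.35) / 4.1991 = 3.88 / 4.1991 = 0.924
p-value = 0.3618

Since p-value > α = 0.01, we fail to reject H₀.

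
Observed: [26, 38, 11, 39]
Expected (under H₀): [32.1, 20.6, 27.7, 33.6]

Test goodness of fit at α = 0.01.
Chi-square goodness of fit test:
H₀: observed counts match expected distribution
H₁: observed counts differ from expected distribution
df = k - 1 = 3
χ² = Σ(O - E)²/E
   = (26 - 32.1)²/32.1 + (38 - 20.6)²/20.6 + (11 - 27.7)²/27.7 + (39 - 33.6)²/33.6
   = 1.159 + 14.697 + 10.068 + 0.868
   = 26.79
p-value < 0.0001

Since p-value < α = 0.01, we reject H₀.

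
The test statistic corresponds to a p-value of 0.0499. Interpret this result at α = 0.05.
Since p = 0.0499 < α = 0.05, reject H₀.
There is sufficient evidence to reject the null hypothesis; the result is statistically significant at the 0.05 level.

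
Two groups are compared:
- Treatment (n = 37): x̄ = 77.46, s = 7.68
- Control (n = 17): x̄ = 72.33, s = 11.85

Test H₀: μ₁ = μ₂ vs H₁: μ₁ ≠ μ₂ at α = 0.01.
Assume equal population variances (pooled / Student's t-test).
Student's two-sample t-test (equal variances):
H₀: μ₁ = μ₂
H₁: μ₁ ≠ μ₂
df = n₁ + n₂ - 2 = 52
Pooled variance s_p² = [(n₁-1)s₁² + (n₂-1)s₂²] / (n₁ + n₂ - 2) = [(36)(7.68²) + (16)(11.85²)] / 52 = 84.0409
SE = √(s_p²(1/n₁ + 1/n₂)) = √(84.0409 × (1/37 + 1/17)) = 2.6861
t = (x̄₁ - x̄₂) / SE = (77.46 - 72.33) / 2.6861 = 5.13 / 2.6861 = 1.910
p-value = 0.0617

Since p-value > α = 0.01, we fail to reject H₀.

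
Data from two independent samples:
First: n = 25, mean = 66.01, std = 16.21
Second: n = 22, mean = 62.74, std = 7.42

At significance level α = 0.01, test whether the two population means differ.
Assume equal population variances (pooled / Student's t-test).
Student's two-sample t-test (equal variances):
H₀: μ₁ = μ₂
H₁: μ₁ ≠ μ₂
df = n₁ + n₂ - 2 = 45
Pooled variance s_p² = [(n₁-1)s₁² + (n₂-1)s₂²] / (n₁ + n₂ - 2) = [(24)(16.21²) + (21)(7.42²)] / 45 = 165.8338
SE = √(s_p²(1/n₁ + 1/n₂)) = √(165.8338 × (1/25 + 1/22)) = 3.7645
t = (x̄₁ - x̄₂) / SE = (66.01 - 62.74) / 3.7645 = 3.27 / 3.7645 = 0.869
p-value = 0.3896

Since p-value > α = 0.01, we fail to reject H₀.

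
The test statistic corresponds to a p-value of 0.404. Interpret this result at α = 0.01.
Since p = 0.404 > α = 0.01, fail to reject H₀.
There is insufficient evidence to reject the null hypothesis; the result is not statistically significant at the 0.01 level.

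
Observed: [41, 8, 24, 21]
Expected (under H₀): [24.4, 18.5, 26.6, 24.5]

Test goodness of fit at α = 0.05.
Chi-square goodness of fit test:
H₀: observed counts match expected distribution
H₁: observed counts differ from expected distribution
df = k - 1 = 3
χ² = Σ(O - E)²/E
   = (41 - 24.4)²/24.4 + (8 - 18.5)²/18.5 + (24 - 26.6)²/26.6 + (21 - 24.5)²/24.5
   = 11.293 + 5.959 + 0.254 + 0.500
   = 18.01
p-value = 0.0004

Since p-value < α = 0.05, we reject H₀.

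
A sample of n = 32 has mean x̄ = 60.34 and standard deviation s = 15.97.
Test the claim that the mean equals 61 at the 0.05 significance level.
One-sample t-test:
H₀: μ = 61
H₁: μ ≠ 61
df = n - 1 = 31
t = (x̄ - μ₀) / (s/√n) = (60.34 - 61) / (15.97/√32) = -0.234
p-value = 0.8167

Since p-value > α = 0.05, we fail to reject H₀.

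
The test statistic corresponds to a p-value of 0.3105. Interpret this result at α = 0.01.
Since p = 0.3105 > α = 0.01, fail to reject H₀.
There is insufficient evidence to reject the null hypothesis; the result is not statistically significant at the 0.01 level.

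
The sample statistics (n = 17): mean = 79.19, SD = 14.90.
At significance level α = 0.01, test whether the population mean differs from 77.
One-sample t-test:
H₀: μ = 77
H₁: μ ≠ 77
df = n - 1 = 16
t = (x̄ - μ₀) / (s/√n) = (79.19 - 77) / (14.90/√17) = 0.606
p-value = 0.5530

Since p-value > α = 0.01, we fail to reject H₀.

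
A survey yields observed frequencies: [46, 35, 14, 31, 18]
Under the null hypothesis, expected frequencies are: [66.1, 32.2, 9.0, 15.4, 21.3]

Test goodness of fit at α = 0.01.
Chi-square goodness of fit test:
H₀: observed counts match expected distribution
H₁: observed counts differ from expected distribution
df = k - 1 = 4
χ² = Σ(O - E)²/E
   = (46 - 66.1)²/66.1 + (35 - 32.2)²/32.2 + (14 - 9.0)²/9.0 + (31 - 15.4)²/15.4 + (18 - 21.3)²/21.3
   = 6.112 + 0.243 + 2.778 + 15.803 + 0.511
   = 25.45
p-value < 0.0001

Since p-value < α = 0.01, we reject H₀.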